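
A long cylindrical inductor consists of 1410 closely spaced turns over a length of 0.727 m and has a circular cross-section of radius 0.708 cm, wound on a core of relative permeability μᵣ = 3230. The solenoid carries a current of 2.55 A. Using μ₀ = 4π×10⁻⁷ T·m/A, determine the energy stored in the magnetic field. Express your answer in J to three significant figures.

A = πr² = π(7.080×10^-3 m)² = 1.5748×10^-4 m².
L = μ₀μᵣN²A/ℓ = (4π×10⁻⁷)(3230)(1410)²(1.5748×10^-4)/(0.727) = 1.748 H.
U = ½LI² = ½(1.748)(2.55)² = 5.683 J.

U ≈ 5.68 J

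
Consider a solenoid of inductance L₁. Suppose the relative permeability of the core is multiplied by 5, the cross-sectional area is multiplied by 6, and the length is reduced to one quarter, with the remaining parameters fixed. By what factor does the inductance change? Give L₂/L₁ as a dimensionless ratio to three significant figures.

L₂/L₁ = 120

For a solenoid, L ∝ μᵣN²A/ℓ.
L₂/L₁ = (5) × (6) × (0.25)^-1 = 120.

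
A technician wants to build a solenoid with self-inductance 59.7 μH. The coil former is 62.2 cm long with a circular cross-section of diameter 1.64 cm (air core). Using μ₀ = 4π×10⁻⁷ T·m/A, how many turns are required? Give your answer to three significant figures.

N ≈ 374 turns

A = π(d/2)² = π(8.200×10^-3 m)² = 2.112×10^-4 m².
From L = μ₀N²A/ℓ, N = √(Lℓ / (μ₀A)).
N = √[(5.970×10^-5)(0.622) / ((4π×10⁻⁷)×2.112×10^-4)] = √(1.399×10^5) ≈ 374.0.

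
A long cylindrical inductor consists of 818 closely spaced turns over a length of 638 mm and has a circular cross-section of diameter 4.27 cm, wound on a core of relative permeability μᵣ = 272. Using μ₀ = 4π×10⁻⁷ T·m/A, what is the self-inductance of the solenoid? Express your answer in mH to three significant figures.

A = π(d/2)² = π(2.135×10^-2 m)² = 1.432×10^-3 m².
For a long solenoid, L = μ₀μᵣN²A/ℓ.
L = (4π×10⁻⁷)(272)(818)²(1.432×10^-3)/(0.638 m) = 0.5133 H.

L ≈ 513 mH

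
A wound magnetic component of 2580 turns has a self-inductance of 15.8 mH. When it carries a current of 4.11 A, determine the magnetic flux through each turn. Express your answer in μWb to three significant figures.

From L = NΦ_B/I, the flux per turn is Φ_B = LI/N.
Φ_B = (1.580×10^-2 H)(4.11 A)/2580 = 2.517×10^-5 Wb.

Φ_B ≈ 25.2 μWb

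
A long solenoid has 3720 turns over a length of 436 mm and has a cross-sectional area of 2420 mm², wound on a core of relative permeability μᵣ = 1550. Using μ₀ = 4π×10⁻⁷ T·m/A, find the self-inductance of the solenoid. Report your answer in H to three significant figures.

L ≈ 150 H

A = 2420 mm² = 2.420×10^-3 m².
For a long solenoid, L = μ₀μᵣN²A/ℓ.
L = (4π×10⁻⁷)(1550)(3720)²(2.420×10^-3)/(0.436 m) = 149.6 H.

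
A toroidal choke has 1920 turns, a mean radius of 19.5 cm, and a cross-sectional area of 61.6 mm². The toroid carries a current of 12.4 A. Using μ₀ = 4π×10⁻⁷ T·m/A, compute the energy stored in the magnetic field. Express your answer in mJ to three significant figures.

U ≈ 17.9 mJ

L = μ₀N²A/(2πR) = (4π×10⁻⁷)(1920)²(6.160×10^-5)/(2π×0.195) = 2.329×10^-4 H.
U = ½LI² = ½(2.329×10^-4)(12.4)² = 1.791×10^-2 J.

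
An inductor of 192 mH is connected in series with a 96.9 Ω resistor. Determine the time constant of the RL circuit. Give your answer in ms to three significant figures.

τ ≈ 1.98 ms

τ = L/R = (0.192 H)/(96.9 Ω) = 1.981×10^-3 s.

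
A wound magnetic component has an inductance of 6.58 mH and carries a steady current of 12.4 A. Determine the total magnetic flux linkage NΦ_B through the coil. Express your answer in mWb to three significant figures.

NΦ_B ≈ 81.6 mWb

From L = NΦ_B/I, the flux linkage is NΦ_B = LI.
NΦ_B = (6.580×10^-3 H)(12.4 A) = 8.159×10^-2 Wb.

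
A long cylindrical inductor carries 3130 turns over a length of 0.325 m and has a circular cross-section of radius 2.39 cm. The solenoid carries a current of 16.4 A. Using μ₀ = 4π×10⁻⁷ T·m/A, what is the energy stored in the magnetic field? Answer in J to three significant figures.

U ≈ 9.14 J

A = πr² = π(2.390×10^-2 m)² = 1.7945×10^-3 m².
L = μ₀N²A/ℓ = (4π×10⁻⁷)(3130)²(1.7945×10^-3)/(0.325) = 6.798×10^-2 H.
U = ½LI² = ½(6.798×10^-2)(16.4)² = 9.142 J.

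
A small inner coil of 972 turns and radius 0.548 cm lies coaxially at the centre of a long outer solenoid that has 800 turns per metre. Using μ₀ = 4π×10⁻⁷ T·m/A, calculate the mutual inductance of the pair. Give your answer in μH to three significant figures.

The outer solenoid produces a uniform field B₁ = μ₀n₁I₁ across the inner coil,
so the flux linkage is N₂Φ = N₂B₁A₂ = μ₀n₁N₂A₂·I₁, giving M = μ₀n₁N₂A₂.
A₂ = πr² = π(5.480×10^-3 m)² = 9.434×10^-5 m².
M = (4π×10⁻⁷)(800)(972)(9.434×10^-5) = 9.219×10^-5 H.

M ≈ 92.2 μH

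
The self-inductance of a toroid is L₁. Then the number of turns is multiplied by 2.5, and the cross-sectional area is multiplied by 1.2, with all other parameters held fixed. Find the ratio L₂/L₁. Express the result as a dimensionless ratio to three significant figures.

L₂/L₁ = 7.50

For a toroid, L ∝ μᵣN²A/R.
L₂/L₁ = (2.5)^2 × (1.2) = 7.50.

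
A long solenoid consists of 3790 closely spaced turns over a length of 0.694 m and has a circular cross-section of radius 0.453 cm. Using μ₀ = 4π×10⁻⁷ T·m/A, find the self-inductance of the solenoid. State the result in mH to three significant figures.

L ≈ 1.68 mH

A = πr² = π(4.530×10^-3 m)² = 6.447×10^-5 m².
For a long solenoid, L = μ₀N²A/ℓ.
L = (4π×10⁻⁷)(3790)²(6.447×10^-5)/(0.694 m) = 1.677×10^-3 H.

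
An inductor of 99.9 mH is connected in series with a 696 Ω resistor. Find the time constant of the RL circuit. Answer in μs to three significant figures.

τ ≈ 144 μs

τ = L/R = (9.990×10^-2 H)/(696 Ω) = 1.435×10^-4 s.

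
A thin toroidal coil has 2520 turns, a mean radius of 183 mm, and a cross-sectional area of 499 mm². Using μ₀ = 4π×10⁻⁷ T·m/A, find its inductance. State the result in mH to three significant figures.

L ≈ 3.46 mH

For a thin toroid, L = μ₀N²A/(2πR).
L = (4π×10⁻⁷)(2520)²(4.990×10^-4) / (2π×0.183 m) = 3.463×10^-3 H.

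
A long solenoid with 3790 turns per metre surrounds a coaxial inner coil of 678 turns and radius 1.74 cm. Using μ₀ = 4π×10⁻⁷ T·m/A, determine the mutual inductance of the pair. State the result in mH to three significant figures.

The outer solenoid produces a uniform field B₁ = μ₀n₁I₁ across the inner coil,
so the flux linkage is N₂Φ = N₂B₁A₂ = μ₀n₁N₂A₂·I₁, giving M = μ₀n₁N₂A₂.
A₂ = πr² = π(1.740×10^-2 m)² = 9.511×10^-4 m².
M = (4π×10⁻⁷)(3790)(678)(9.511×10^-4) = 3.071×10^-3 H.

M ≈ 3.07 mH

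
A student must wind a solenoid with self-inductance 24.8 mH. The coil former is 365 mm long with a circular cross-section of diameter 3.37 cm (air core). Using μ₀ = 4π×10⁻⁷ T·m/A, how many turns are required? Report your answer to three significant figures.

N ≈ 2840 turns

A = π(d/2)² = π(1.685×10^-2 m)² = 8.920×10^-4 m².
From L = μ₀N²A/ℓ, N = √(Lℓ / (μ₀A)).
N = √[(2.480×10^-2)(0.365) / ((4π×10⁻⁷)×8.920×10^-4)] = √(8.076×10^6) ≈ 2841.8.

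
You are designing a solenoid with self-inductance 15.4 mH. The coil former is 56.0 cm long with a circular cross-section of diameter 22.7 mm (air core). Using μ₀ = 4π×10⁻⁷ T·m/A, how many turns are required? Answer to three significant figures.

A = π(d/2)² = π(1.135×10^-2 m)² = 4.047×10^-4 m².
From L = μ₀N²A/ℓ, N = √(Lℓ / (μ₀A)).
N = √[(1.540×10^-2)(0.56) / ((4π×10⁻⁷)×4.047×10^-4)] = √(1.696×10^7) ≈ 4117.9.

N ≈ 4120 turns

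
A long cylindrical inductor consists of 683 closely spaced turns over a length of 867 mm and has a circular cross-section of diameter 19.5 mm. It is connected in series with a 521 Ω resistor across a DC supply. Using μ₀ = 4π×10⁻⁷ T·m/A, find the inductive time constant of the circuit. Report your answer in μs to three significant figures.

τ ≈ 0.388 μs

A = π(d/2)² = π(9.750×10^-3 m)² = 2.986×10^-4 m².
L = μ₀N²A/ℓ = (4π×10⁻⁷)(683)²(2.986×10^-4)/(0.867) = 2.019×10^-4 H.
τ = L/R = (2.019×10^-4)/(521) = 3.876×10^-7 s.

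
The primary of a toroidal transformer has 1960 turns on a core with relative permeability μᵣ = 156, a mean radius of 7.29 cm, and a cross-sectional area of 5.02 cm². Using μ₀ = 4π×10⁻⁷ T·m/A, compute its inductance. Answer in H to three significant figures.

L ≈ 0.825 H

For a thin toroid, L = μ₀μᵣN²A/(2πR).
L = (4π×10⁻⁷)(156)(1960)²(5.020×10^-4) / (2π×7.290×10^-2 m) = 0.8254 H.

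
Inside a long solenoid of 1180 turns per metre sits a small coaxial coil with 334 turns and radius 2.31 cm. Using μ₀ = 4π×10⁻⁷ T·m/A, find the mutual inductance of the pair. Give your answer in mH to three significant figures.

M ≈ 0.830 mH

The outer solenoid produces a uniform field B₁ = μ₀n₁I₁ across the inner coil,
so the flux linkage is N₂Φ = N₂B₁A₂ = μ₀n₁N₂A₂·I₁, giving M = μ₀n₁N₂A₂.
A₂ = πr² = π(2.310×10^-2 m)² = 1.676×10^-3 m².
M = (4π×10⁻⁷)(1180)(334)(1.676×10^-3) = 8.303×10^-4 H.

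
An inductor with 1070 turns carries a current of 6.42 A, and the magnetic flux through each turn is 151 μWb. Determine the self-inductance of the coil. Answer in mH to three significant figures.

Self-inductance is defined by L = NΦ_B/I (flux linkage over current).
L = (1070)(1.510×10^-4 Wb)/(6.42 A) = 2.517×10^-2 H.

L ≈ 25.2 mH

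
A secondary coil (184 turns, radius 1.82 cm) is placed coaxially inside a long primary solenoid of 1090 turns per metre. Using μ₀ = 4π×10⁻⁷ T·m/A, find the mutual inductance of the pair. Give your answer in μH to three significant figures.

The outer solenoid produces a uniform field B₁ = μ₀n₁I₁ across the inner coil,
so the flux linkage is N₂Φ = N₂B₁A₂ = μ₀n₁N₂A₂·I₁, giving M = μ₀n₁N₂A₂.
A₂ = πr² = π(1.820×10^-2 m)² = 1.041×10^-3 m².
M = (4π×10⁻⁷)(1090)(184)(1.041×10^-3) = 2.623×10^-4 H.

M ≈ 262 μH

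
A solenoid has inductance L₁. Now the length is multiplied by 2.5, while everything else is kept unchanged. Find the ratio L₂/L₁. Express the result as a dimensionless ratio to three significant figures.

L₂/L₁ = 0.400

For a solenoid, L ∝ μᵣN²A/ℓ.
L₂/L₁ = (2.5)^-1 = 0.400.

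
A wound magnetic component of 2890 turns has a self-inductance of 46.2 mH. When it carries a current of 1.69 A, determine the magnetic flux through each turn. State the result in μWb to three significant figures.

From L = NΦ_B/I, the flux per turn is Φ_B = LI/N.
Φ_B = (4.620×10^-2 H)(1.69 A)/2890 = 2.702×10^-5 Wb.

Φ_B ≈ 27.0 μWb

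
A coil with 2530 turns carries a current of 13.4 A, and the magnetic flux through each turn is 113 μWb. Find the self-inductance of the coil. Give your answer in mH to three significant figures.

Self-inductance is defined by L = NΦ_B/I (flux linkage over current).
L = (2530)(1.130×10^-4 Wb)/(13.4 A) = 2.134×10^-2 H.

L ≈ 21.3 mH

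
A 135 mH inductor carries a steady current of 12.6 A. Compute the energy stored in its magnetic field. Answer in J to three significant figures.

Stored magnetic energy: U = ½LI².
U = ½(0.135 H)(12.6 A)² = 10.72 J.

U ≈ 10.7 J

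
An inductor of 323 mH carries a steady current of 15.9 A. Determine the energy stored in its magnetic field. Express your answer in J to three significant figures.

U ≈ 40.8 J

Stored magnetic energy: U = ½LI².
U = ½(0.323 H)(15.9 A)² = 40.83 J.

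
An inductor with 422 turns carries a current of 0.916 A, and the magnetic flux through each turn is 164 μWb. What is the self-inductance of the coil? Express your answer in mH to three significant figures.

L ≈ 75.6 mH

Self-inductance is defined by L = NΦ_B/I (flux linkage over current).
L = (422)(1.640×10^-4 Wb)/(0.916 A) = 7.555×10^-2 H.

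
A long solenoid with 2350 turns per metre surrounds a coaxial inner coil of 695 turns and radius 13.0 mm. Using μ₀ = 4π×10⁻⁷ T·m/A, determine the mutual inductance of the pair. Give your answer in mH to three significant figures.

M ≈ 1.09 mH

The outer solenoid produces a uniform field B₁ = μ₀n₁I₁ across the inner coil,
so the flux linkage is N₂Φ = N₂B₁A₂ = μ₀n₁N₂A₂·I₁, giving M = μ₀n₁N₂A₂.
A₂ = πr² = π(1.300×10^-2 m)² = 5.309×10^-4 m².
M = (4π×10⁻⁷)(2350)(695)(5.309×10^-4) = 1.090×10^-3 H.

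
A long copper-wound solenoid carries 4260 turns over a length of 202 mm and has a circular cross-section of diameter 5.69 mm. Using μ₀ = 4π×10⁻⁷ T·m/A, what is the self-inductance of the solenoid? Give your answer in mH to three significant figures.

L ≈ 2.87 mH

A = π(d/2)² = π(2.845×10^-3 m)² = 2.543×10^-5 m².
For a long solenoid, L = μ₀N²A/ℓ.
L = (4π×10⁻⁷)(4260)²(2.543×10^-5)/(0.202 m) = 2.871×10^-3 H.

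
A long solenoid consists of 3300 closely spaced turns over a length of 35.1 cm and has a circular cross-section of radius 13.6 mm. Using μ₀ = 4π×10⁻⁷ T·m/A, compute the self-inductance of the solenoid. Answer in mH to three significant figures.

L ≈ 22.7 mH

A = πr² = π(1.360×10^-2 m)² = 5.811×10^-4 m².
For a long solenoid, L = μ₀N²A/ℓ.
L = (4π×10⁻⁷)(3300)²(5.811×10^-4)/(0.351 m) = 2.265×10^-2 H.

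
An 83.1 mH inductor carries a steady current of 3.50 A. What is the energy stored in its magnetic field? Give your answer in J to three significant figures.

Stored magnetic energy: U = ½LI².
U = ½(8.310×10^-2 H)(3.50 A)² = 0.509 J.

U ≈ 0.509 J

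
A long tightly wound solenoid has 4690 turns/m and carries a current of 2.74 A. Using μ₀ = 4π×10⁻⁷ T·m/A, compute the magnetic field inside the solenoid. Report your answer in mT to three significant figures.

B ≈ 16.1 mT

Inside a long solenoid, B = μ₀nI.
B = (4π×10⁻⁷)(4.690×10^3 m⁻¹)(2.74 A) = 1.6149×10^-2 T.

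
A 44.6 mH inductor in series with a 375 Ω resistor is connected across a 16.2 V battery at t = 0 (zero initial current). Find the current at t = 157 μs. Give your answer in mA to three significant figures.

τ = L/R = 4.460×10^-2/375 = 1.189×10^-4 s; final current I_∞ = ε/R = 16.2/375 = 4.320×10^-2 A.
I(t) = I_∞(1 − e^(−t/τ)) with t/τ = 1.320.
I = (4.320×10^-2)(1 − e^(−1.320)) = 3.166×10^-2 A.

I ≈ 31.7 mA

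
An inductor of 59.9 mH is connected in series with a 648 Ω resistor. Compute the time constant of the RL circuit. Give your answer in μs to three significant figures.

τ ≈ 92.4 μs

τ = L/R = (5.990×10^-2 H)/(648 Ω) = 9.244×10^-5 s.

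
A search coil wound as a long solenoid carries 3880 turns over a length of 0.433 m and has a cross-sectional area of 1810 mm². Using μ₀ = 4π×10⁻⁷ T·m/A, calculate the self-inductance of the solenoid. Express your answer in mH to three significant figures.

A = 1810 mm² = 1.810×10^-3 m².
For a long solenoid, L = μ₀N²A/ℓ.
L = (4π×10⁻⁷)(3880)²(1.810×10^-3)/(0.433 m) = 7.908×10^-2 H.

L ≈ 79.1 mH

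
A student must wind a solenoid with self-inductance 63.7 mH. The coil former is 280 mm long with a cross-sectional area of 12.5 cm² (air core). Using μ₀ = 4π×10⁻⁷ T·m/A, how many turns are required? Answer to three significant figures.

N ≈ 3370 turns

A = 12.5 cm² = 1.250×10^-3 m².
From L = μ₀N²A/ℓ, N = √(Lℓ / (μ₀A)).
N = √[(6.370×10^-2)(0.28) / ((4π×10⁻⁷)×1.250×10^-3)] = √(1.135×10^7) ≈ 3369.7.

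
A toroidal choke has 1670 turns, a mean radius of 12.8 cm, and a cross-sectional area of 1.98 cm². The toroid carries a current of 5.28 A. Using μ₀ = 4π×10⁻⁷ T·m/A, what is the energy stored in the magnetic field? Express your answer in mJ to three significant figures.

U ≈ 12.0 mJ

L = μ₀N²A/(2πR) = (4π×10⁻⁷)(1670)²(1.980×10^-4)/(2π×0.128) = 8.628×10^-4 H.
U = ½LI² = ½(8.628×10^-4)(5.28)² = 1.203×10^-2 J.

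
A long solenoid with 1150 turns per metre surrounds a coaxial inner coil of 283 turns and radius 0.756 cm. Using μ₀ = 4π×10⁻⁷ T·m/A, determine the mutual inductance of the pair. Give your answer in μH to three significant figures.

M ≈ 73.4 μH

The outer solenoid produces a uniform field B₁ = μ₀n₁I₁ across the inner coil,
so the flux linkage is N₂Φ = N₂B₁A₂ = μ₀n₁N₂A₂·I₁, giving M = μ₀n₁N₂A₂.
A₂ = πr² = π(7.560×10^-3 m)² = 1.796×10^-4 m².
M = (4π×10⁻⁷)(1150)(283)(1.796×10^-4) = 7.343×10^-5 H.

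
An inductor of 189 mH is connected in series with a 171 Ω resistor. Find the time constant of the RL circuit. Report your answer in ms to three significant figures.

τ = L/R = (0.189 H)/(171 Ω) = 1.105×10^-3 s.

τ ≈ 1.11 ms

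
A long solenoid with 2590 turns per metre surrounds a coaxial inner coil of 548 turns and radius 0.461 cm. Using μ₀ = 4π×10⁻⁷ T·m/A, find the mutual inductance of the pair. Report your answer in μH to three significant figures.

M ≈ 119 μH

The outer solenoid produces a uniform field B₁ = μ₀n₁I₁ across the inner coil,
so the flux linkage is N₂Φ = N₂B₁A₂ = μ₀n₁N₂A₂·I₁, giving M = μ₀n₁N₂A₂.
A₂ = πr² = π(4.610×10^-3 m)² = 6.677×10^-5 m².
M = (4π×10⁻⁷)(2590)(548)(6.677×10^-5) = 1.191×10^-4 H.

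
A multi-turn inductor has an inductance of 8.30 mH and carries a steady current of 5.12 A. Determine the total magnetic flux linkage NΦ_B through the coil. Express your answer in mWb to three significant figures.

NΦ_B ≈ 42.5 mWb

From L = NΦ_B/I, the flux linkage is NΦ_B = LI.
NΦ_B = (8.300×10^-3 H)(5.12 A) = 4.250×10^-2 Wb.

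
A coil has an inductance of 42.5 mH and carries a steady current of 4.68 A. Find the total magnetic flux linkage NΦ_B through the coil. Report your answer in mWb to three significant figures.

From L = NΦ_B/I, the flux linkage is NΦ_B = LI.
NΦ_B = (4.250×10^-2 H)(4.68 A) = 0.1989 Wb.

NΦ_B ≈ 199 mWb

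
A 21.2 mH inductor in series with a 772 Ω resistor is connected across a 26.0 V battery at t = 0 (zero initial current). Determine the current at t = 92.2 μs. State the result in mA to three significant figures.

I ≈ 32.5 mA

τ = L/R = 2.120×10^-2/772 = 2.746×10^-5 s; final current I_∞ = ε/R = 26.0/772 = 3.368×10^-2 A.
I(t) = I_∞(1 − e^(−t/τ)) with t/τ = 3.357.
I = (3.368×10^-2)(1 − e^(−3.357)) = 3.251×10^-2 A.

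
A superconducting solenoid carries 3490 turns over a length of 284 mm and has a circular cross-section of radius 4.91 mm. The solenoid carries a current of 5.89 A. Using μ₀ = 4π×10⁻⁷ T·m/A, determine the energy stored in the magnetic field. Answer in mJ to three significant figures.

U ≈ 70.8 mJ

A = πr² = π(4.910×10^-3 m)² = 7.574×10^-5 m².
L = μ₀N²A/ℓ = (4π×10⁻⁷)(3490)²(7.574×10^-5)/(0.284) = 4.082×10^-3 H.
U = ½LI² = ½(4.082×10^-3)(5.89)² = 7.080×10^-2 J.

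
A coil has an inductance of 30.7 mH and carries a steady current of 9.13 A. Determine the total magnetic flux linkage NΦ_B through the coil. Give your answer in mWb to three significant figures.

From L = NΦ_B/I, the flux linkage is NΦ_B = LI.
NΦ_B = (3.070×10^-2 H)(9.13 A) = 0.2803 Wb.

NΦ_B ≈ 280 mWb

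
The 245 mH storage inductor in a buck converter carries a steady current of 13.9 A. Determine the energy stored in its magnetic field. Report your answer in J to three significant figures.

Stored magnetic energy: U = ½LI².
U = ½(0.245 H)(13.9 A)² = 23.67 J.

U ≈ 23.7 J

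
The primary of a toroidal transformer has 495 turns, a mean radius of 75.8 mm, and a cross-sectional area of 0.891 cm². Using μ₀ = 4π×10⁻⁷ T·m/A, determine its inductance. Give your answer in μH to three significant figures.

For a thin toroid, L = μ₀N²A/(2πR).
L = (4π×10⁻⁷)(495)²(8.910×10^-5) / (2π×7.580×10^-2 m) = 5.760×10^-5 H.

L ≈ 57.6 μH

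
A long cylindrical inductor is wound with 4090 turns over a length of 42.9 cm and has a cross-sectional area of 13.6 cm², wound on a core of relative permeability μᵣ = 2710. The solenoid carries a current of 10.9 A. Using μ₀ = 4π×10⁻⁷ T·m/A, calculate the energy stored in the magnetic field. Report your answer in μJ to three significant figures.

U ≈ 10700000000 μJ

A = 13.6 cm² = 1.360×10^-3 m².
L = μ₀μᵣN²A/ℓ = (4π×10⁻⁷)(2710)(4090)²(1.360×10^-3)/(0.429) = 180.6 H.
U = ½LI² = ½(180.6)(10.9)² = 1.073×10^4 J.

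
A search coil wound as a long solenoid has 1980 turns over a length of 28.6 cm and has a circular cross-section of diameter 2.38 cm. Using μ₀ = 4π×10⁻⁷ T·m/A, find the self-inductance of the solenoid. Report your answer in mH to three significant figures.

A = π(d/2)² = π(1.190×10^-2 m)² = 4.449×10^-4 m².
For a long solenoid, L = μ₀N²A/ℓ.
L = (4π×10⁻⁷)(1980)²(4.449×10^-4)/(0.286 m) = 7.663×10^-3 H.

L ≈ 7.66 mH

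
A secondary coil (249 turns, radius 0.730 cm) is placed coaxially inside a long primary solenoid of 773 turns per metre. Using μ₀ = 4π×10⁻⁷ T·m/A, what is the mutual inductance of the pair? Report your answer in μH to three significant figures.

M ≈ 40.5 μH

The outer solenoid produces a uniform field B₁ = μ₀n₁I₁ across the inner coil,
so the flux linkage is N₂Φ = N₂B₁A₂ = μ₀n₁N₂A₂·I₁, giving M = μ₀n₁N₂A₂.
A₂ = πr² = π(7.300×10^-3 m)² = 1.674×10^-4 m².
M = (4π×10⁻⁷)(773)(249)(1.674×10^-4) = 4.049×10^-5 H.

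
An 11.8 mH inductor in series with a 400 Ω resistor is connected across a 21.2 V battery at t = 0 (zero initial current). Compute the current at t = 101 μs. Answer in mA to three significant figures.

τ = L/R = 1.180×10^-2/400 = 2.950×10^-5 s; final current I_∞ = ε/R = 21.2/400 = 5.300×10^-2 A.
I(t) = I_∞(1 − e^(−t/τ)) with t/τ = 3.424.
I = (5.300×10^-2)(1 − e^(−3.424)) = 5.127×10^-2 A.

I ≈ 51.3 mA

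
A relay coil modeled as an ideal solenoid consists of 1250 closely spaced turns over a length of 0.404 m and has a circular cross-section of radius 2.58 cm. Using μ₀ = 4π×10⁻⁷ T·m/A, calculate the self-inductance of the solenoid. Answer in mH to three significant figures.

L ≈ 10.2 mH

A = πr² = π(2.580×10^-2 m)² = 2.091×10^-3 m².
For a long solenoid, L = μ₀N²A/ℓ.
L = (4π×10⁻⁷)(1250)²(2.091×10^-3)/(0.404 m) = 1.016×10^-2 H.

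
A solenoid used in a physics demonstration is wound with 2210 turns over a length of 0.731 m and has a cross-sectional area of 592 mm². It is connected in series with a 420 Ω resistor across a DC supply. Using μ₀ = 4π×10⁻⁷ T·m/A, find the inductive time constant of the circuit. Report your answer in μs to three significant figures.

A = 592 mm² = 5.920×10^-4 m².
L = μ₀N²A/ℓ = (4π×10⁻⁷)(2210)²(5.920×10^-4)/(0.731) = 4.970×10^-3 H.
τ = L/R = (4.970×10^-3)/(420) = 1.183×10^-5 s.

τ ≈ 11.8 μs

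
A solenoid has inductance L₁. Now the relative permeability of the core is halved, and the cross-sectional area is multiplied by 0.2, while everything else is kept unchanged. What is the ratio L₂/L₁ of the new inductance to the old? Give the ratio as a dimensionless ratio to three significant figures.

L₂/L₁ = 0.100

For a solenoid, L ∝ μᵣN²A/ℓ.
L₂/L₁ = (0.5) × (0.2) = 0.100.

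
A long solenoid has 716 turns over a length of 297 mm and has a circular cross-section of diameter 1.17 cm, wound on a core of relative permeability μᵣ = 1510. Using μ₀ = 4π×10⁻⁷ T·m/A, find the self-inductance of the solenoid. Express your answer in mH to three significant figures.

L ≈ 352 mH

A = π(d/2)² = π(5.850×10^-3 m)² = 1.075×10^-4 m².
For a long solenoid, L = μ₀μᵣN²A/ℓ.
L = (4π×10⁻⁷)(1510)(716)²(1.075×10^-4)/(0.297 m) = 0.3521 H.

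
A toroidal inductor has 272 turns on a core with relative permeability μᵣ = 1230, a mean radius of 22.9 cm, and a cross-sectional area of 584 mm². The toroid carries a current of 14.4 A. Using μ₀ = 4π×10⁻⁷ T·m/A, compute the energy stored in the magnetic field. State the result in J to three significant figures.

L = μ₀μᵣN²A/(2πR) = (4π×10⁻⁷)(1230)(272)²(5.840×10^-4)/(2π×0.229) = 4.641×10^-2 H.
U = ½LI² = ½(4.641×10^-2)(14.4)² = 4.812 J.

U ≈ 4.81 J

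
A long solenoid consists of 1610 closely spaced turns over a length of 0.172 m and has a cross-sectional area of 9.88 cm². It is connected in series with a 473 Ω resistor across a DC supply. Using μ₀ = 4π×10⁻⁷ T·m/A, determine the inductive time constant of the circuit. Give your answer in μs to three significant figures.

τ ≈ 39.6 μs

A = 9.88 cm² = 9.880×10^-4 m².
L = μ₀N²A/ℓ = (4π×10⁻⁷)(1610)²(9.880×10^-4)/(0.172) = 1.871×10^-2 H.
τ = L/R = (1.871×10^-2)/(473) = 3.956×10^-5 s.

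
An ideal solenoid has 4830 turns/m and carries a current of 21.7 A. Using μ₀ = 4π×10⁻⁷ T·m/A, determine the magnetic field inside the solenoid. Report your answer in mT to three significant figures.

B ≈ 132 mT

Inside a long solenoid, B = μ₀nI.
B = (4π×10⁻⁷)(4.830×10^3 m⁻¹)(21.7 A) = 0.1317 T.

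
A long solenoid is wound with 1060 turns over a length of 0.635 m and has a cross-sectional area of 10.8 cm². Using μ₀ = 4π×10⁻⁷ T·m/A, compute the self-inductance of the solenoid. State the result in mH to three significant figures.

L ≈ 2.40 mH

A = 10.8 cm² = 1.080×10^-3 m².
For a long solenoid, L = μ₀N²A/ℓ.
L = (4π×10⁻⁷)(1060)²(1.080×10^-3)/(0.635 m) = 2.401×10^-3 H.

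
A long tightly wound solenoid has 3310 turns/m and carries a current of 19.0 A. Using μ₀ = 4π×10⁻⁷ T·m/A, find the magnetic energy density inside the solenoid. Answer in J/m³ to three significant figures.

B = μ₀nI = (4π×10⁻⁷)(3.310×10^3)(19.0) = 7.903×10^-2 T.
u = B²/(2μ₀) = (7.903×10^-2)²/(2×4π×10⁻⁷) = 2.485×10^3 J/m³.

u ≈ 2490 J/m³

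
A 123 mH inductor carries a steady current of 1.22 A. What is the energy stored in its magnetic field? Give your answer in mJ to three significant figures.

U ≈ 91.5 mJ

Stored magnetic energy: U = ½LI².
U = ½(0.123 H)(1.22 A)² = 9.154×10^-2 J.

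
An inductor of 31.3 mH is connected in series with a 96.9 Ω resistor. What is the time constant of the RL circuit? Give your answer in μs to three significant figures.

τ ≈ 323 μs

τ = L/R = (3.130×10^-2 H)/(96.9 Ω) = 3.230×10^-4 s.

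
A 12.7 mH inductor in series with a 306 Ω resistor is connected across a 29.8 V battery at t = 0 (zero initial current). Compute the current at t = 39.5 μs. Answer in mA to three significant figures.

I ≈ 59.8 mA

τ = L/R = 1.270×10^-2/306 = 4.150×10^-5 s; final current I_∞ = ε/R = 29.8/306 = 9.739×10^-2 A.
I(t) = I_∞(1 − e^(−t/τ)) with t/τ = 0.952.
I = (9.739×10^-2)(1 − e^(−0.952)) = 5.979×10^-2 A.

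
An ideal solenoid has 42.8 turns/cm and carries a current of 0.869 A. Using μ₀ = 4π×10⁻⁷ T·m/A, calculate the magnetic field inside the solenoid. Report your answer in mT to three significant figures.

Inside a long solenoid, B = μ₀nI.
B = (4π×10⁻⁷)(4.280×10^3 m⁻¹)(0.869 A) = 4.674×10^-3 T.

B ≈ 4.67 mT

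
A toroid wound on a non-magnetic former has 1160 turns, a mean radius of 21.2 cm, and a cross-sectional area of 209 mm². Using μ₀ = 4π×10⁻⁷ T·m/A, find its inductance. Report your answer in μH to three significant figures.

For a thin toroid, L = μ₀N²A/(2πR).
L = (4π×10⁻⁷)(1160)²(2.090×10^-4) / (2π×0.212 m) = 2.653×10^-4 H.

L ≈ 265 μH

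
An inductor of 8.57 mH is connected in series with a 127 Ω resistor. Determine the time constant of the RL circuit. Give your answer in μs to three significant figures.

τ = L/R = (8.570×10^-3 H)/(127 Ω) = 6.748×10^-5 s.

τ ≈ 67.5 μs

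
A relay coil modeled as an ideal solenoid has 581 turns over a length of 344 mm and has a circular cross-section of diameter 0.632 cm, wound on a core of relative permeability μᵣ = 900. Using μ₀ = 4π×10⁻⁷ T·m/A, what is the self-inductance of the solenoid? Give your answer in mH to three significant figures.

A = π(d/2)² = π(3.160×10^-3 m)² = 3.137×10^-5 m².
For a long solenoid, L = μ₀μᵣN²A/ℓ.
L = (4π×10⁻⁷)(900)(581)²(3.137×10^-5)/(0.344 m) = 3.482×10^-2 H.

L ≈ 34.8 mH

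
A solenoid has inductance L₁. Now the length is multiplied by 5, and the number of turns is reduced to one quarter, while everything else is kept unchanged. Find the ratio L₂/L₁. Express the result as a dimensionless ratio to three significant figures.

For a solenoid, L ∝ μᵣN²A/ℓ.
L₂/L₁ = (5)^-1 × (0.25)^2 = 0.0125.

L₂/L₁ = 0.0125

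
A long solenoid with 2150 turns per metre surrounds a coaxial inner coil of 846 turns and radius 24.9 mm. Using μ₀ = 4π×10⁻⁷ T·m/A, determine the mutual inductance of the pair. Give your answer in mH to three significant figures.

M ≈ 4.45 mH

The outer solenoid produces a uniform field B₁ = μ₀n₁I₁ across the inner coil,
so the flux linkage is N₂Φ = N₂B₁A₂ = μ₀n₁N₂A₂·I₁, giving M = μ₀n₁N₂A₂.
A₂ = πr² = π(2.490×10^-2 m)² = 1.948×10^-3 m².
M = (4π×10⁻⁷)(2150)(846)(1.948×10^-3) = 4.452×10^-3 H.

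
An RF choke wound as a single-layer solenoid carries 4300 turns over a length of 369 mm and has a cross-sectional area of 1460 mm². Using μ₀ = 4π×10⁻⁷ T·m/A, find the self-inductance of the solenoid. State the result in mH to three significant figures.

L ≈ 91.9 mH

A = 1460 mm² = 1.460×10^-3 m².
For a long solenoid, L = μ₀N²A/ℓ.
L = (4π×10⁻⁷)(4300)²(1.460×10^-3)/(0.369 m) = 9.193×10^-2 H.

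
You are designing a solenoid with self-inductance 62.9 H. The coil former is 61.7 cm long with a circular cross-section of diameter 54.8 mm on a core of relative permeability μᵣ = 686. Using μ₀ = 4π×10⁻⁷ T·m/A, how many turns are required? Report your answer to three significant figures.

N ≈ 4370 turns

A = π(d/2)² = π(2.740×10^-2 m)² = 2.359×10^-3 m².
From L = μ₀μᵣN²A/ℓ, N = √(Lℓ / (μ₀μᵣA)).
N = √[(62.9)(0.617) / ((4π×10⁻⁷)(686)×2.359×10^-3)] = √(1.909×10^7) ≈ 4368.9.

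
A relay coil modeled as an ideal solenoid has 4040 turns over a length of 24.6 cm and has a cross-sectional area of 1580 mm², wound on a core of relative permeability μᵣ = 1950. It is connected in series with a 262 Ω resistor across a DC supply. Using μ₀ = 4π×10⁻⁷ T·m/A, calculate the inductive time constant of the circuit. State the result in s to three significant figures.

A = 1580 mm² = 1.580×10^-3 m².
L = μ₀μᵣN²A/ℓ = (4π×10⁻⁷)(1950)(4040)²(1.580×10^-3)/(0.246) = 256.9 H.
τ = L/R = (256.9)/(262) = 0.98046 s.

τ ≈ 0.980 s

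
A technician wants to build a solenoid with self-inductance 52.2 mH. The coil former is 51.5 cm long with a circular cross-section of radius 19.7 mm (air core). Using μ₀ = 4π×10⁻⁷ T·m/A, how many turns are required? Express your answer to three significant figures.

A = πr² = π(1.970×10^-2 m)² = 1.219×10^-3 m².
From L = μ₀N²A/ℓ, N = √(Lℓ / (μ₀A)).
N = √[(5.220×10^-2)(0.515) / ((4π×10⁻⁷)×1.219×10^-3)] = √(1.7546×10^7) ≈ 4188.8.

N ≈ 4190 turns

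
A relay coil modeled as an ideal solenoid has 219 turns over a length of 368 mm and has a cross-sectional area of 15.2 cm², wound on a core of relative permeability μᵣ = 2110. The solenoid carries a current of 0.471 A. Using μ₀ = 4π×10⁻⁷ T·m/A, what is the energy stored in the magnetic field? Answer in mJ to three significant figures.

U ≈ 58.3 mJ

A = 15.2 cm² = 1.520×10^-3 m².
L = μ₀μᵣN²A/ℓ = (4π×10⁻⁷)(2110)(219)²(1.520×10^-3)/(0.368) = 0.5253 H.
U = ½LI² = ½(0.5253)(0.471)² = 5.826×10^-2 J.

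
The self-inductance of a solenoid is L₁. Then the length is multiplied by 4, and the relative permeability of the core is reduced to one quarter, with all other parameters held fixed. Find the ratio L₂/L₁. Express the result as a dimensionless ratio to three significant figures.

L₂/L₁ = 0.0625

For a solenoid, L ∝ μᵣN²A/ℓ.
L₂/L₁ = (4)^-1 × (0.25) = 0.0625.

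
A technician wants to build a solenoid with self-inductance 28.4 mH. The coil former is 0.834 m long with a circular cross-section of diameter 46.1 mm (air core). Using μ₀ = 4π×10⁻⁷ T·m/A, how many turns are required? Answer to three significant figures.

N ≈ 3360 turns

A = π(d/2)² = π(2.305×10^-2 m)² = 1.669×10^-3 m².
From L = μ₀N²A/ℓ, N = √(Lℓ / (μ₀A)).
N = √[(2.840×10^-2)(0.834) / ((4π×10⁻⁷)×1.669×10^-3)] = √(1.129×10^7) ≈ 3360.4.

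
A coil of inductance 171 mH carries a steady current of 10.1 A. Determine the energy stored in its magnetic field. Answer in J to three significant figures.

U ≈ 8.72 J

Stored magnetic energy: U = ½LI².
U = ½(0.171 H)(10.1 A)² = 8.722 J.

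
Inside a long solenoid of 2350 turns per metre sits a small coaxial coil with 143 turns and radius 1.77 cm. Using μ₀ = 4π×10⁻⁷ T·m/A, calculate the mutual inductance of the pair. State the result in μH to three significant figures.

The outer solenoid produces a uniform field B₁ = μ₀n₁I₁ across the inner coil,
so the flux linkage is N₂Φ = N₂B₁A₂ = μ₀n₁N₂A₂·I₁, giving M = μ₀n₁N₂A₂.
A₂ = πr² = π(1.770×10^-2 m)² = 9.842×10^-4 m².
M = (4π×10⁻⁷)(2350)(143)(9.842×10^-4) = 4.156×10^-4 H.

M ≈ 416 μH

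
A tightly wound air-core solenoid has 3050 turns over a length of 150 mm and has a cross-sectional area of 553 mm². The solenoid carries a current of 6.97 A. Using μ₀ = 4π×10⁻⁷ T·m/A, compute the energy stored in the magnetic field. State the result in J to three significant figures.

U ≈ 1.05 J

A = 553 mm² = 5.530×10^-4 m².
L = μ₀N²A/ℓ = (4π×10⁻⁷)(3050)²(5.530×10^-4)/(0.15) = 4.310×10^-2 H.
U = ½LI² = ½(4.310×10^-2)(6.97)² = 1.047 J.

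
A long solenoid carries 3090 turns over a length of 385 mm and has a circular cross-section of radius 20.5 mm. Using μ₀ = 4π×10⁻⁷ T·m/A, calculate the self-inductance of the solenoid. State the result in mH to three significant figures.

A = πr² = π(2.050×10^-2 m)² = 1.320×10^-3 m².
For a long solenoid, L = μ₀N²A/ℓ.
L = (4π×10⁻⁷)(3090)²(1.320×10^-3)/(0.385 m) = 4.1146×10^-2 H.

L ≈ 41.1 mH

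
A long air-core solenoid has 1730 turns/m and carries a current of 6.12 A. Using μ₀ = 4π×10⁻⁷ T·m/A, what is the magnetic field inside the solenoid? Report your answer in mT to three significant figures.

Inside a long solenoid, B = μ₀nI.
B = (4π×10⁻⁷)(1.730×10^3 m⁻¹)(6.12 A) = 1.330×10^-2 T.

B ≈ 13.3 mT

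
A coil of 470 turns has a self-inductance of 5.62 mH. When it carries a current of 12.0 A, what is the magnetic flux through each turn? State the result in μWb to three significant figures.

From L = NΦ_B/I, the flux per turn is Φ_B = LI/N.
Φ_B = (5.620×10^-3 H)(12.0 A)/470 = 1.4349×10^-4 Wb.

Φ_B ≈ 143 μWb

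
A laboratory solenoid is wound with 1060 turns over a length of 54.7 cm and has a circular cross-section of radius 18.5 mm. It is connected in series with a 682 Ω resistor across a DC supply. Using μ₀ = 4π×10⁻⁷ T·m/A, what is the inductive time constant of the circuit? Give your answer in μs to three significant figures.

A = πr² = π(1.850×10^-2 m)² = 1.075×10^-3 m².
L = μ₀N²A/ℓ = (4π×10⁻⁷)(1060)²(1.075×10^-3)/(0.547) = 2.775×10^-3 H.
τ = L/R = (2.775×10^-3)/(682) = 4.070×10^-6 s.

τ ≈ 4.07 μs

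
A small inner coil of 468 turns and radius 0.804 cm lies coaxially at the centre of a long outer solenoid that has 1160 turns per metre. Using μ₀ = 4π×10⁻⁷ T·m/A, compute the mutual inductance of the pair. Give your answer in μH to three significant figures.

The outer solenoid produces a uniform field B₁ = μ₀n₁I₁ across the inner coil,
so the flux linkage is N₂Φ = N₂B₁A₂ = μ₀n₁N₂A₂·I₁, giving M = μ₀n₁N₂A₂.
A₂ = πr² = π(8.040×10^-3 m)² = 2.031×10^-4 m².
M = (4π×10⁻⁷)(1160)(468)(2.031×10^-4) = 1.385×10^-4 H.

M ≈ 139 μH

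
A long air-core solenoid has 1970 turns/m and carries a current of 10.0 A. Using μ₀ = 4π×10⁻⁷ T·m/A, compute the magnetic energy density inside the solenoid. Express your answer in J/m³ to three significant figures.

B = μ₀nI = (4π×10⁻⁷)(1.970×10^3)(10.0) = 2.476×10^-2 T.
u = B²/(2μ₀) = (2.476×10^-2)²/(2×4π×10⁻⁷) = 243.8 J/m³.

u ≈ 244 J/m³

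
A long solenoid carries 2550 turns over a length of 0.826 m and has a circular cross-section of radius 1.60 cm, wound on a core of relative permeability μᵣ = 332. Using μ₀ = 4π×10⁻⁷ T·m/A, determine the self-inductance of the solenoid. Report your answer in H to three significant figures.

L ≈ 2.64 H

A = πr² = π(1.600×10^-2 m)² = 8.042×10^-4 m².
For a long solenoid, L = μ₀μᵣN²A/ℓ.
L = (4π×10⁻⁷)(332)(2550)²(8.042×10^-4)/(0.826 m) = 2.641 H.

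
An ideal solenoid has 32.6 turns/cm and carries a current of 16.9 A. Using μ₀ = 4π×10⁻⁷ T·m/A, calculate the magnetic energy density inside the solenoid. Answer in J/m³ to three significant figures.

u ≈ 1910 J/m³

B = μ₀nI = (4π×10⁻⁷)(3.260×10^3)(16.9) = 6.923×10^-2 T.
u = B²/(2μ₀) = (6.923×10^-2)²/(2×4π×10⁻⁷) = 1.907×10^3 J/m³.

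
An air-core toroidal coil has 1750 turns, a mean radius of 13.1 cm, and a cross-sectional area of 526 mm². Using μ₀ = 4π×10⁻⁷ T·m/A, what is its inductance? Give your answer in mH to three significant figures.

L ≈ 2.46 mH

For a thin toroid, L = μ₀N²A/(2πR).
L = (4π×10⁻⁷)(1750)²(5.260×10^-4) / (2π×0.131 m) = 2.459×10^-3 H.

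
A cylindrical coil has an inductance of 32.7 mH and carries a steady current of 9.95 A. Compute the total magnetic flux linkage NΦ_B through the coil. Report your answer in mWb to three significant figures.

NΦ_B ≈ 325 mWb

From L = NΦ_B/I, the flux linkage is NΦ_B = LI.
NΦ_B = (3.270×10^-2 H)(9.95 A) = 0.3254 Wb.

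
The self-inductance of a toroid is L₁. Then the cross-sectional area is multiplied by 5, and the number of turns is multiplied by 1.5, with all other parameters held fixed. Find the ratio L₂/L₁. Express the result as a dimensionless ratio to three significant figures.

L₂/L₁ = 11.3

For a toroid, L ∝ μᵣN²A/R.
L₂/L₁ = (5) × (1.5)^2 = 11.3.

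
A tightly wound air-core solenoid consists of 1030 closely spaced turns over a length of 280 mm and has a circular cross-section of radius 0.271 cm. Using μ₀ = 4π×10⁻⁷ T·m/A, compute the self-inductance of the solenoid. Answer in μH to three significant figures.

L ≈ 110 μH

A = πr² = π(2.710×10^-3 m)² = 2.307×10^-5 m².
For a long solenoid, L = μ₀N²A/ℓ.
L = (4π×10⁻⁷)(1030)²(2.307×10^-5)/(0.28 m) = 1.099×10^-4 H.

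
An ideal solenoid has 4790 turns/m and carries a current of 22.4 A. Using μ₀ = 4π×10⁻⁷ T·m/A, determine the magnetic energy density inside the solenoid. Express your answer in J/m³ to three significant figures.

B = μ₀nI = (4π×10⁻⁷)(4.790×10^3)(22.4) = 0.1348 T.
u = B²/(2μ₀) = (0.1348)²/(2×4π×10⁻⁷) = 7.233×10^3 J/m³.

u ≈ 7230 J/m³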